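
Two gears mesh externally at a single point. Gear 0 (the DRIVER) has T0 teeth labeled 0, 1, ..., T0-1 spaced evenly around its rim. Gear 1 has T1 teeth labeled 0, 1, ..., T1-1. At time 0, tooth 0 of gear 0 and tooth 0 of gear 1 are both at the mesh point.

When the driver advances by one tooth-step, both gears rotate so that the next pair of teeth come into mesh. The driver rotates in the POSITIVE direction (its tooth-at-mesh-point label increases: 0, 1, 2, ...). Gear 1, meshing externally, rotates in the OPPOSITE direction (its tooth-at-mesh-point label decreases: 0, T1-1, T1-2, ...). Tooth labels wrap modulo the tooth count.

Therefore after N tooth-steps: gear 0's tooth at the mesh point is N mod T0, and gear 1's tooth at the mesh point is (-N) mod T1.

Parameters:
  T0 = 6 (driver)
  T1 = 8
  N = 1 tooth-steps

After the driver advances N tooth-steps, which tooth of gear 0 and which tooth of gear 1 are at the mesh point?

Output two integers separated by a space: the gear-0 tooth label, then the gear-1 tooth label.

Answer: 1 7

Derivation:
Gear 0 (driver, T0=6): tooth at mesh = N mod T0
  1 = 0 * 6 + 1, so 1 mod 6 = 1
  gear 0 tooth = 1
Gear 1 (driven, T1=8): tooth at mesh = (-N) mod T1
  1 = 0 * 8 + 1, so 1 mod 8 = 1
  (-1) mod 8 = (-1) mod 8 = 8 - 1 = 7
Mesh after 1 steps: gear-0 tooth 1 meets gear-1 tooth 7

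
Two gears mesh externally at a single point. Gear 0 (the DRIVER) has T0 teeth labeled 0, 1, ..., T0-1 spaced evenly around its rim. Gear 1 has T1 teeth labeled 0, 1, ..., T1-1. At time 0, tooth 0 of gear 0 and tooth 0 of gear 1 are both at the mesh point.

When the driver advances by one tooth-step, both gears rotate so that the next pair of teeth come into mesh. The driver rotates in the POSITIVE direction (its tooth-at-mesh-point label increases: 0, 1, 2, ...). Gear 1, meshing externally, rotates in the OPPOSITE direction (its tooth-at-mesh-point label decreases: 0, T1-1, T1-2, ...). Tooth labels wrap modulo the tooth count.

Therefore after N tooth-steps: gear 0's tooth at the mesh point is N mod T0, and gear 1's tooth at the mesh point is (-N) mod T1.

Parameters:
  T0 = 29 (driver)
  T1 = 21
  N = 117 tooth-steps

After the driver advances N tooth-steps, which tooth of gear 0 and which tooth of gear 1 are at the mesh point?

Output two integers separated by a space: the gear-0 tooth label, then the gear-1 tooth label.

Gear 0 (driver, T0=29): tooth at mesh = N mod T0
  117 = 4 * 29 + 1, so 117 mod 29 = 1
  gear 0 tooth = 1
Gear 1 (driven, T1=21): tooth at mesh = (-N) mod T1
  117 = 5 * 21 + 12, so 117 mod 21 = 12
  (-117) mod 21 = (-12) mod 21 = 21 - 12 = 9
Mesh after 117 steps: gear-0 tooth 1 meets gear-1 tooth 9

Answer: 1 9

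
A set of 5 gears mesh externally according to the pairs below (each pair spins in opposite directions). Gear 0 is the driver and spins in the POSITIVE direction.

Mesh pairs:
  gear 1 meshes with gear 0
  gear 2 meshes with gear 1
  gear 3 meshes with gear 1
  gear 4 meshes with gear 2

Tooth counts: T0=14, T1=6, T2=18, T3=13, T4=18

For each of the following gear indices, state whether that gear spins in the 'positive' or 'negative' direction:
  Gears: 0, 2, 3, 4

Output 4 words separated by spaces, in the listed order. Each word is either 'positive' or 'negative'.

Gear 0 (driver): positive (depth 0)
  gear 1: meshes with gear 0 -> depth 1 -> negative (opposite of gear 0)
  gear 2: meshes with gear 1 -> depth 2 -> positive (opposite of gear 1)
  gear 3: meshes with gear 1 -> depth 2 -> positive (opposite of gear 1)
  gear 4: meshes with gear 2 -> depth 3 -> negative (opposite of gear 2)
Queried indices 0, 2, 3, 4 -> positive, positive, positive, negative

Answer: positive positive positive negative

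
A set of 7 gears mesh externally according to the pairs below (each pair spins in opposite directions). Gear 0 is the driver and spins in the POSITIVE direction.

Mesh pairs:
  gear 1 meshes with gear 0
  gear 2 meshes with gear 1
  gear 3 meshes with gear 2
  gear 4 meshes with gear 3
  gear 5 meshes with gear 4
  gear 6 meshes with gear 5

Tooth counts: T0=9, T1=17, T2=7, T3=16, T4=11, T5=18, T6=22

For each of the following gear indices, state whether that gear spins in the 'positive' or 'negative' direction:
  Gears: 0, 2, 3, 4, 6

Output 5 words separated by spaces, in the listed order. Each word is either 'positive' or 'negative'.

Answer: positive positive negative positive positive

Derivation:
Gear 0 (driver): positive (depth 0)
  gear 1: meshes with gear 0 -> depth 1 -> negative (opposite of gear 0)
  gear 2: meshes with gear 1 -> depth 2 -> positive (opposite of gear 1)
  gear 3: meshes with gear 2 -> depth 3 -> negative (opposite of gear 2)
  gear 4: meshes with gear 3 -> depth 4 -> positive (opposite of gear 3)
  gear 5: meshes with gear 4 -> depth 5 -> negative (opposite of gear 4)
  gear 6: meshes with gear 5 -> depth 6 -> positive (opposite of gear 5)
Queried indices 0, 2, 3, 4, 6 -> positive, positive, negative, positive, positive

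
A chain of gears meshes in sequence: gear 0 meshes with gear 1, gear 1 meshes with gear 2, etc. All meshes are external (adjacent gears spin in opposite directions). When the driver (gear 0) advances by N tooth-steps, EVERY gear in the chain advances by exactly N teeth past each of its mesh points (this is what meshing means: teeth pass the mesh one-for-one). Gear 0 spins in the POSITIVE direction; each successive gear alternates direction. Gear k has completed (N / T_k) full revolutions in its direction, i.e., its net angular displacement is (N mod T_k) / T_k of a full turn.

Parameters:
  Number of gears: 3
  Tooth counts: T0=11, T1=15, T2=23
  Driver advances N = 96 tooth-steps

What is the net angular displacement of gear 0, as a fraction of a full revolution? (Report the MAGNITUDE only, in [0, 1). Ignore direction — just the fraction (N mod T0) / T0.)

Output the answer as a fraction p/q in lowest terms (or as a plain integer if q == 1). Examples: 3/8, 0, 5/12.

Chain of 3 gears, tooth counts: [11, 15, 23]
  gear 0: T0=11, direction=positive, advance = 96 mod 11 = 8 teeth = 8/11 turn
  gear 1: T1=15, direction=negative, advance = 96 mod 15 = 6 teeth = 6/15 turn
  gear 2: T2=23, direction=positive, advance = 96 mod 23 = 4 teeth = 4/23 turn
Gear 0: 96 mod 11 = 8
Fraction = 8 / 11 = 8/11 (gcd(8,11)=1) = 8/11

Answer: 8/11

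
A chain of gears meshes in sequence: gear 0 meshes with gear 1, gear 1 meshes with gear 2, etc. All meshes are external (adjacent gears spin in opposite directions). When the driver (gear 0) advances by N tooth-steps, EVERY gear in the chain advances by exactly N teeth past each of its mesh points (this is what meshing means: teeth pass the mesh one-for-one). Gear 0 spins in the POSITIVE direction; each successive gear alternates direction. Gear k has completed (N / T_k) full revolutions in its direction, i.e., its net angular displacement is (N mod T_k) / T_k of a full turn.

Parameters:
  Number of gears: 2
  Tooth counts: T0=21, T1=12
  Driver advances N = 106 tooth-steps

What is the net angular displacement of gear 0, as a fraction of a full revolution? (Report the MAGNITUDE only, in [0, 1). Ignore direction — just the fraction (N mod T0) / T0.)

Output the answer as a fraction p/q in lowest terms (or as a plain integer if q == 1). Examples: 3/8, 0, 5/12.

Chain of 2 gears, tooth counts: [21, 12]
  gear 0: T0=21, direction=positive, advance = 106 mod 21 = 1 teeth = 1/21 turn
  gear 1: T1=12, direction=negative, advance = 106 mod 12 = 10 teeth = 10/12 turn
Gear 0: 106 mod 21 = 1
Fraction = 1 / 21 = 1/21 (gcd(1,21)=1) = 1/21

Answer: 1/21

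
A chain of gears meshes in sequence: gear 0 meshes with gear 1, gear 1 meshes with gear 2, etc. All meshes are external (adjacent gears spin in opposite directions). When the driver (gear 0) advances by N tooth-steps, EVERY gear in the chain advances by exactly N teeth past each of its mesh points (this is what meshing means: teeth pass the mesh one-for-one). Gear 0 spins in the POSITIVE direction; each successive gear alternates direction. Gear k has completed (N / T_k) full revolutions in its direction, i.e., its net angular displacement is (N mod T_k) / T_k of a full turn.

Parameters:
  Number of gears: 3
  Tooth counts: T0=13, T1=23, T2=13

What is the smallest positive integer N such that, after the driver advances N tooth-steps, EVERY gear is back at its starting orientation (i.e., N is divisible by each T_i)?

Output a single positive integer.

Gear k returns to start when N is a multiple of T_k.
All gears at start simultaneously when N is a common multiple of [13, 23, 13]; the smallest such N is lcm(13, 23, 13).
Start: lcm = T0 = 13
Fold in T1=23: gcd(13, 23) = 1; lcm(13, 23) = 13 * 23 / 1 = 299 / 1 = 299
Fold in T2=13: gcd(299, 13) = 13; lcm(299, 13) = 299 * 13 / 13 = 3887 / 13 = 299
Full cycle length = 299

Answer: 299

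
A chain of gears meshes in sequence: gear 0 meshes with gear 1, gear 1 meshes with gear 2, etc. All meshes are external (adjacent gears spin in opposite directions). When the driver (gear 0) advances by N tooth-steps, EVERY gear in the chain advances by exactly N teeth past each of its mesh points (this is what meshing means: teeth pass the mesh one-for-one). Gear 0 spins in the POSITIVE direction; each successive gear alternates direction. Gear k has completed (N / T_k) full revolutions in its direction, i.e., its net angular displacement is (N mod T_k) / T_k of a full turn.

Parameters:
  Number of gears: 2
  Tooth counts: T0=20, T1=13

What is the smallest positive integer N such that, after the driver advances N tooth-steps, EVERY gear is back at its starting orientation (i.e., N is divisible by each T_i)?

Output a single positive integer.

Answer: 260

Derivation:
Gear k returns to start when N is a multiple of T_k.
All gears at start simultaneously when N is a common multiple of [20, 13]; the smallest such N is lcm(20, 13).
Start: lcm = T0 = 20
Fold in T1=13: gcd(20, 13) = 1; lcm(20, 13) = 20 * 13 / 1 = 260 / 1 = 260
Full cycle length = 260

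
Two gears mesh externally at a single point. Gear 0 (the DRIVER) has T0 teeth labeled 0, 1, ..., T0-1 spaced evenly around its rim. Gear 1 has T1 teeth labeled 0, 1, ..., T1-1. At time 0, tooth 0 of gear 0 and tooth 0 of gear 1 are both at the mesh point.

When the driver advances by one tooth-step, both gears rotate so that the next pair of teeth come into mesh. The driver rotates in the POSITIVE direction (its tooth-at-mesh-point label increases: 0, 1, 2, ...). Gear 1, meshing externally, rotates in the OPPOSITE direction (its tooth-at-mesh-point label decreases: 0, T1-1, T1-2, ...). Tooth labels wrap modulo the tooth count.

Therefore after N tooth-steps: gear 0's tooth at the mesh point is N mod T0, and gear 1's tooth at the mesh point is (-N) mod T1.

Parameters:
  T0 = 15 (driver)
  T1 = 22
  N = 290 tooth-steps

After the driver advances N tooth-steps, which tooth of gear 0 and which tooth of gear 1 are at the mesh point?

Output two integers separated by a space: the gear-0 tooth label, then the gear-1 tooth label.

Gear 0 (driver, T0=15): tooth at mesh = N mod T0
  290 = 19 * 15 + 5, so 290 mod 15 = 5
  gear 0 tooth = 5
Gear 1 (driven, T1=22): tooth at mesh = (-N) mod T1
  290 = 13 * 22 + 4, so 290 mod 22 = 4
  (-290) mod 22 = (-4) mod 22 = 22 - 4 = 18
Mesh after 290 steps: gear-0 tooth 5 meets gear-1 tooth 18

Answer: 5 18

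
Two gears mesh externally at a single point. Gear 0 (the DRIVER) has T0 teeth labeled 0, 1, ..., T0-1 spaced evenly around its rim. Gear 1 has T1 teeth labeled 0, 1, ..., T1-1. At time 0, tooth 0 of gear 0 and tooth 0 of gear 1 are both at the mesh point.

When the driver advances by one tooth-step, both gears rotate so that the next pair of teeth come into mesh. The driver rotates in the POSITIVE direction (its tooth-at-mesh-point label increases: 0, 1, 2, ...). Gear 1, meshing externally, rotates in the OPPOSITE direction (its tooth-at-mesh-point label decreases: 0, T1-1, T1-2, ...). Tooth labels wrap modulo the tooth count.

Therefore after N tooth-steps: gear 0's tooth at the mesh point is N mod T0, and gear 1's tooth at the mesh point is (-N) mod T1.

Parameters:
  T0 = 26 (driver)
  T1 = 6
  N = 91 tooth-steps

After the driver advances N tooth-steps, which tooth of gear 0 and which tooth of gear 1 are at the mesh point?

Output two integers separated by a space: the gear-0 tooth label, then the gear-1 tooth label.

Gear 0 (driver, T0=26): tooth at mesh = N mod T0
  91 = 3 * 26 + 13, so 91 mod 26 = 13
  gear 0 tooth = 13
Gear 1 (driven, T1=6): tooth at mesh = (-N) mod T1
  91 = 15 * 6 + 1, so 91 mod 6 = 1
  (-91) mod 6 = (-1) mod 6 = 6 - 1 = 5
Mesh after 91 steps: gear-0 tooth 13 meets gear-1 tooth 5

Answer: 13 5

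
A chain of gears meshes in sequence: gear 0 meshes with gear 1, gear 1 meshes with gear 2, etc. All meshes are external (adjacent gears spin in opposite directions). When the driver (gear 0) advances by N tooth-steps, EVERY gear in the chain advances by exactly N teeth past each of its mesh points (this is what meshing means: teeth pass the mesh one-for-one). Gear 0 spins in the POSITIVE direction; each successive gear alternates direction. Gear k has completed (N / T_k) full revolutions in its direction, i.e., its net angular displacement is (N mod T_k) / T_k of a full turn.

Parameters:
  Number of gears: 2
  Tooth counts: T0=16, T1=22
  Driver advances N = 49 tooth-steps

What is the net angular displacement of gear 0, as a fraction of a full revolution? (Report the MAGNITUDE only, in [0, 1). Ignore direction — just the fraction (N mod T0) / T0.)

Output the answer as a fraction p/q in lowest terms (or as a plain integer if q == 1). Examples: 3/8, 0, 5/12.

Chain of 2 gears, tooth counts: [16, 22]
  gear 0: T0=16, direction=positive, advance = 49 mod 16 = 1 teeth = 1/16 turn
  gear 1: T1=22, direction=negative, advance = 49 mod 22 = 5 teeth = 5/22 turn
Gear 0: 49 mod 16 = 1
Fraction = 1 / 16 = 1/16 (gcd(1,16)=1) = 1/16

Answer: 1/16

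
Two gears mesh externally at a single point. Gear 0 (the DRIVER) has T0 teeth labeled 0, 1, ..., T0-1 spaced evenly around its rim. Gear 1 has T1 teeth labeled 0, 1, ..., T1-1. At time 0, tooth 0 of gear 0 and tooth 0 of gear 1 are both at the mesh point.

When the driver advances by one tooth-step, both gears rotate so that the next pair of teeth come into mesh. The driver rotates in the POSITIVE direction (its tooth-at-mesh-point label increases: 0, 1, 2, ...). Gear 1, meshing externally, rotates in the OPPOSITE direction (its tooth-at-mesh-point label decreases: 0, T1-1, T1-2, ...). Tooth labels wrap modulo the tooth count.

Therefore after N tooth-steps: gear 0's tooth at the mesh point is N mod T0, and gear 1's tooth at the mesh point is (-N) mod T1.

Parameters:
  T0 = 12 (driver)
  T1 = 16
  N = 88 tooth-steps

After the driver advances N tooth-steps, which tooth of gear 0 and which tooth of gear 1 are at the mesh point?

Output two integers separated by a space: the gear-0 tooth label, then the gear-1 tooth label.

Answer: 4 8

Derivation:
Gear 0 (driver, T0=12): tooth at mesh = N mod T0
  88 = 7 * 12 + 4, so 88 mod 12 = 4
  gear 0 tooth = 4
Gear 1 (driven, T1=16): tooth at mesh = (-N) mod T1
  88 = 5 * 16 + 8, so 88 mod 16 = 8
  (-88) mod 16 = (-8) mod 16 = 16 - 8 = 8
Mesh after 88 steps: gear-0 tooth 4 meets gear-1 tooth 8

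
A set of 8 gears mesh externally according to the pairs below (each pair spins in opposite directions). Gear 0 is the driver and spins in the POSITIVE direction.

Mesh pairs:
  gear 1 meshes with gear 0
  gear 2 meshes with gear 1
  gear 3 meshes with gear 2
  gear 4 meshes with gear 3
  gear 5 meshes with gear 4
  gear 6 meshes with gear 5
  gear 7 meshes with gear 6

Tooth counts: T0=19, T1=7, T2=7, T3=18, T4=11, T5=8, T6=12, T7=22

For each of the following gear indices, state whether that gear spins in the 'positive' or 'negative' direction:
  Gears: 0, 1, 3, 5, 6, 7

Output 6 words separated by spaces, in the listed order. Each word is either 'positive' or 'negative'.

Answer: positive negative negative negative positive negative

Derivation:
Gear 0 (driver): positive (depth 0)
  gear 1: meshes with gear 0 -> depth 1 -> negative (opposite of gear 0)
  gear 2: meshes with gear 1 -> depth 2 -> positive (opposite of gear 1)
  gear 3: meshes with gear 2 -> depth 3 -> negative (opposite of gear 2)
  gear 4: meshes with gear 3 -> depth 4 -> positive (opposite of gear 3)
  gear 5: meshes with gear 4 -> depth 5 -> negative (opposite of gear 4)
  gear 6: meshes with gear 5 -> depth 6 -> positive (opposite of gear 5)
  gear 7: meshes with gear 6 -> depth 7 -> negative (opposite of gear 6)
Queried indices 0, 1, 3, 5, 6, 7 -> positive, negative, negative, negative, positive, negative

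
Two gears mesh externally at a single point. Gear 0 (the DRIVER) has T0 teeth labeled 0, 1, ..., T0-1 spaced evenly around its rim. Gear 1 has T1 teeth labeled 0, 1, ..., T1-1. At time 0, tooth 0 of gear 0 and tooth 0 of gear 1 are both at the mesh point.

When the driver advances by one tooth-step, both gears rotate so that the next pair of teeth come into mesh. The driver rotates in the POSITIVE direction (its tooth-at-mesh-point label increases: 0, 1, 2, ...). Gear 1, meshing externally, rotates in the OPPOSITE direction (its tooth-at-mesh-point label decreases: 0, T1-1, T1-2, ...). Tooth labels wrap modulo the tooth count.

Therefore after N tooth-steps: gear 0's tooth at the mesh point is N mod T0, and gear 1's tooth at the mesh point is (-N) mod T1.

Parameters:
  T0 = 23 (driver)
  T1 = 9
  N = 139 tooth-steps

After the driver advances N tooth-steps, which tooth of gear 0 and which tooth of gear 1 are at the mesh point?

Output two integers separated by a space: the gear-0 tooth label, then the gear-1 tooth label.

Answer: 1 5

Derivation:
Gear 0 (driver, T0=23): tooth at mesh = N mod T0
  139 = 6 * 23 + 1, so 139 mod 23 = 1
  gear 0 tooth = 1
Gear 1 (driven, T1=9): tooth at mesh = (-N) mod T1
  139 = 15 * 9 + 4, so 139 mod 9 = 4
  (-139) mod 9 = (-4) mod 9 = 9 - 4 = 5
Mesh after 139 steps: gear-0 tooth 1 meets gear-1 tooth 5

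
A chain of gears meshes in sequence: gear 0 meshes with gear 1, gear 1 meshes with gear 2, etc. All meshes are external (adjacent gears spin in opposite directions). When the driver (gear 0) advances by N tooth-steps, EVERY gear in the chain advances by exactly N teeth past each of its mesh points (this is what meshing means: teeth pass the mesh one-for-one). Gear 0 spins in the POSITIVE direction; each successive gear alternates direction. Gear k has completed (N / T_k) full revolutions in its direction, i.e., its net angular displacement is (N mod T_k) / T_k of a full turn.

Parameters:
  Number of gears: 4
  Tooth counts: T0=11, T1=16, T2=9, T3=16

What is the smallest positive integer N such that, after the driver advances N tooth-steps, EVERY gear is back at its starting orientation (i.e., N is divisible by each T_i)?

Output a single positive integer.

Answer: 1584

Derivation:
Gear k returns to start when N is a multiple of T_k.
All gears at start simultaneously when N is a common multiple of [11, 16, 9, 16]; the smallest such N is lcm(11, 16, 9, 16).
Start: lcm = T0 = 11
Fold in T1=16: gcd(11, 16) = 1; lcm(11, 16) = 11 * 16 / 1 = 176 / 1 = 176
Fold in T2=9: gcd(176, 9) = 1; lcm(176, 9) = 176 * 9 / 1 = 1584 / 1 = 1584
Fold in T3=16: gcd(1584, 16) = 16; lcm(1584, 16) = 1584 * 16 / 16 = 25344 / 16 = 1584
Full cycle length = 1584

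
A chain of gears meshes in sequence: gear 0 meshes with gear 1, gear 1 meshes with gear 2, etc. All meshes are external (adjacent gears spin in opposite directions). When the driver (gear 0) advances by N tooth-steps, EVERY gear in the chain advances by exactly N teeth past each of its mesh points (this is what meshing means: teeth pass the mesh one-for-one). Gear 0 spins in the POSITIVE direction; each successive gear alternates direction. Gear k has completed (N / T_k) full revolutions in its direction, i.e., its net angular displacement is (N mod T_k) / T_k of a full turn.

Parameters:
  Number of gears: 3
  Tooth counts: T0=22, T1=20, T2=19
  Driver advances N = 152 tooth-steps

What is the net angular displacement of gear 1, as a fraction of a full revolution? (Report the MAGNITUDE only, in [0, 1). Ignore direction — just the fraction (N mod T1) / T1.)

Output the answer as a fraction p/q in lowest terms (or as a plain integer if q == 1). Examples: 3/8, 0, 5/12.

Answer: 3/5

Derivation:
Chain of 3 gears, tooth counts: [22, 20, 19]
  gear 0: T0=22, direction=positive, advance = 152 mod 22 = 20 teeth = 20/22 turn
  gear 1: T1=20, direction=negative, advance = 152 mod 20 = 12 teeth = 12/20 turn
  gear 2: T2=19, direction=positive, advance = 152 mod 19 = 0 teeth = 0/19 turn
Gear 1: 152 mod 20 = 12
Fraction = 12 / 20 = 3/5 (gcd(12,20)=4) = 3/5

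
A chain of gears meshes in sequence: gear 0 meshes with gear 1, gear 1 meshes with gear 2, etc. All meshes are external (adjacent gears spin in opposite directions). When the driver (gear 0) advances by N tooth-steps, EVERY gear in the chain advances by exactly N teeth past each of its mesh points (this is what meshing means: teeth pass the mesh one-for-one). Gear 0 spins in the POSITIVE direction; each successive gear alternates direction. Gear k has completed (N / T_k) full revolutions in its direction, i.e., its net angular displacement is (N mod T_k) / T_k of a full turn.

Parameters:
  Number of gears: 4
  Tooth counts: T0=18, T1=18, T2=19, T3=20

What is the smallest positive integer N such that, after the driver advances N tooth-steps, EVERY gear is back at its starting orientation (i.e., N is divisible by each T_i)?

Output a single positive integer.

Answer: 3420

Derivation:
Gear k returns to start when N is a multiple of T_k.
All gears at start simultaneously when N is a common multiple of [18, 18, 19, 20]; the smallest such N is lcm(18, 18, 19, 20).
Start: lcm = T0 = 18
Fold in T1=18: gcd(18, 18) = 18; lcm(18, 18) = 18 * 18 / 18 = 324 / 18 = 18
Fold in T2=19: gcd(18, 19) = 1; lcm(18, 19) = 18 * 19 / 1 = 342 / 1 = 342
Fold in T3=20: gcd(342, 20) = 2; lcm(342, 20) = 342 * 20 / 2 = 6840 / 2 = 3420
Full cycle length = 3420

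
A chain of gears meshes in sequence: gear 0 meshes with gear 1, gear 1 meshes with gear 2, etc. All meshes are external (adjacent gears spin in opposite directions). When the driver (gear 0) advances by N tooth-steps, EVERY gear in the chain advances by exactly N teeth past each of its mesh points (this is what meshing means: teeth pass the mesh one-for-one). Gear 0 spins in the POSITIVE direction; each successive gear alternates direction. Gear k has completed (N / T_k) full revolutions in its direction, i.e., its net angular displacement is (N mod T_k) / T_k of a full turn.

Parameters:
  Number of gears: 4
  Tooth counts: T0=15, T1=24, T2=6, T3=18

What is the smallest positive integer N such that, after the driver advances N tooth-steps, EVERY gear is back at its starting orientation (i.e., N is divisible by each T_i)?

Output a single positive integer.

Answer: 360

Derivation:
Gear k returns to start when N is a multiple of T_k.
All gears at start simultaneously when N is a common multiple of [15, 24, 6, 18]; the smallest such N is lcm(15, 24, 6, 18).
Start: lcm = T0 = 15
Fold in T1=24: gcd(15, 24) = 3; lcm(15, 24) = 15 * 24 / 3 = 360 / 3 = 120
Fold in T2=6: gcd(120, 6) = 6; lcm(120, 6) = 120 * 6 / 6 = 720 / 6 = 120
Fold in T3=18: gcd(120, 18) = 6; lcm(120, 18) = 120 * 18 / 6 = 2160 / 6 = 360
Full cycle length = 360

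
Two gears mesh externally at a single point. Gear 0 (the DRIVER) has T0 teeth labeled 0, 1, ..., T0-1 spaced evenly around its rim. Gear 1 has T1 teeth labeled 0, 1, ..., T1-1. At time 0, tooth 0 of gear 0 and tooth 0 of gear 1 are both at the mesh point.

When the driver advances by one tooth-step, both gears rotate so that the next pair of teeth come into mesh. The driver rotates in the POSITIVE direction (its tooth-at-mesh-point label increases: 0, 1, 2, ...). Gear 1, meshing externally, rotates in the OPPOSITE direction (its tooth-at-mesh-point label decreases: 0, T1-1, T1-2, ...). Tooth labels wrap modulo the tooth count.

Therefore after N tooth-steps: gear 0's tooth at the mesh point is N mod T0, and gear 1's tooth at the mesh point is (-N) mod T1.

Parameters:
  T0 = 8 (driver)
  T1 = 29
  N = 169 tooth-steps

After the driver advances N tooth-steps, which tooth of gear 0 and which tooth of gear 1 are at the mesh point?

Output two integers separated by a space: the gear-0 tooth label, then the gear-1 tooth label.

Gear 0 (driver, T0=8): tooth at mesh = N mod T0
  169 = 21 * 8 + 1, so 169 mod 8 = 1
  gear 0 tooth = 1
Gear 1 (driven, T1=29): tooth at mesh = (-N) mod T1
  169 = 5 * 29 + 24, so 169 mod 29 = 24
  (-169) mod 29 = (-24) mod 29 = 29 - 24 = 5
Mesh after 169 steps: gear-0 tooth 1 meets gear-1 tooth 5

Answer: 1 5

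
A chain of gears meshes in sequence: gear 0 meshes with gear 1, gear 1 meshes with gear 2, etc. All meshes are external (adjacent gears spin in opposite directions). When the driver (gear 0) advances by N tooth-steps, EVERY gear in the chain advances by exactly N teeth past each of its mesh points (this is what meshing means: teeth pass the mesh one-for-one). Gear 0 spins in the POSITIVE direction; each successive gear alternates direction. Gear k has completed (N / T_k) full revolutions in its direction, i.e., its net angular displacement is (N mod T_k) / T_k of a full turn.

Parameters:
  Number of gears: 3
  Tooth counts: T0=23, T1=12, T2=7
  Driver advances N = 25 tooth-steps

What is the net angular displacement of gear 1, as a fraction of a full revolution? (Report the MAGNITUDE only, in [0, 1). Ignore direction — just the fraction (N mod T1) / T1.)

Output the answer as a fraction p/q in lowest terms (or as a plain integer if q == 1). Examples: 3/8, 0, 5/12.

Answer: 1/12

Derivation:
Chain of 3 gears, tooth counts: [23, 12, 7]
  gear 0: T0=23, direction=positive, advance = 25 mod 23 = 2 teeth = 2/23 turn
  gear 1: T1=12, direction=negative, advance = 25 mod 12 = 1 teeth = 1/12 turn
  gear 2: T2=7, direction=positive, advance = 25 mod 7 = 4 teeth = 4/7 turn
Gear 1: 25 mod 12 = 1
Fraction = 1 / 12 = 1/12 (gcd(1,12)=1) = 1/12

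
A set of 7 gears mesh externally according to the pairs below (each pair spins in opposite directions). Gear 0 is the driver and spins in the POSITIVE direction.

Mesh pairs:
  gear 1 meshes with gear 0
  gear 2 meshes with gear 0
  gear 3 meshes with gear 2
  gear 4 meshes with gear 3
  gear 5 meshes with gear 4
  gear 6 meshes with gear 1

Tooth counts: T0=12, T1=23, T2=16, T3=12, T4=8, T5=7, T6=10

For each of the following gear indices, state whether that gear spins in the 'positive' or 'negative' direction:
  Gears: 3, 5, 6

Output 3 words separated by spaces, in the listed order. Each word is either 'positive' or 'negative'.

Answer: positive positive positive

Derivation:
Gear 0 (driver): positive (depth 0)
  gear 1: meshes with gear 0 -> depth 1 -> negative (opposite of gear 0)
  gear 2: meshes with gear 0 -> depth 1 -> negative (opposite of gear 0)
  gear 3: meshes with gear 2 -> depth 2 -> positive (opposite of gear 2)
  gear 4: meshes with gear 3 -> depth 3 -> negative (opposite of gear 3)
  gear 5: meshes with gear 4 -> depth 4 -> positive (opposite of gear 4)
  gear 6: meshes with gear 1 -> depth 2 -> positive (opposite of gear 1)
Queried indices 3, 5, 6 -> positive, positive, positive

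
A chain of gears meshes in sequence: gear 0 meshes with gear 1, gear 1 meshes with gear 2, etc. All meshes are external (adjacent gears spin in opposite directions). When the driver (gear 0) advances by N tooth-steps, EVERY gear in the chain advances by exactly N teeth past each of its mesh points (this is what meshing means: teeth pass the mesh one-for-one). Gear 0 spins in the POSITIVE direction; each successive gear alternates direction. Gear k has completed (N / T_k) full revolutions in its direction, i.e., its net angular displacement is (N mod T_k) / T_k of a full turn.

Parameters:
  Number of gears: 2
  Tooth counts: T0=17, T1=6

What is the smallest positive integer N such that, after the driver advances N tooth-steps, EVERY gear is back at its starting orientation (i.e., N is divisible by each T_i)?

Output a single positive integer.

Gear k returns to start when N is a multiple of T_k.
All gears at start simultaneously when N is a common multiple of [17, 6]; the smallest such N is lcm(17, 6).
Start: lcm = T0 = 17
Fold in T1=6: gcd(17, 6) = 1; lcm(17, 6) = 17 * 6 / 1 = 102 / 1 = 102
Full cycle length = 102

Answer: 102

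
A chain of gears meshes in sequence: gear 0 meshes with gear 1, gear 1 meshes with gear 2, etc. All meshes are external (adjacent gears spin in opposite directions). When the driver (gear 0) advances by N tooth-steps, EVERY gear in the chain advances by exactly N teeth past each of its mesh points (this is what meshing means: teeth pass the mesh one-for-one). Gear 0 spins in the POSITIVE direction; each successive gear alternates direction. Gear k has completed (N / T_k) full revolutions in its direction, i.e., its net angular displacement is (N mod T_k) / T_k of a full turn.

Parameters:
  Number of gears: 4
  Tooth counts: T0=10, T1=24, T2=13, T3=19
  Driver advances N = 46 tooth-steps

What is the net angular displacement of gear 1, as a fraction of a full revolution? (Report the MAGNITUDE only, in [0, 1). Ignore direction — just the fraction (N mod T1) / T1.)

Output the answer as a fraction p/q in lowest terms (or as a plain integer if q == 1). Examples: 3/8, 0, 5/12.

Answer: 11/12

Derivation:
Chain of 4 gears, tooth counts: [10, 24, 13, 19]
  gear 0: T0=10, direction=positive, advance = 46 mod 10 = 6 teeth = 6/10 turn
  gear 1: T1=24, direction=negative, advance = 46 mod 24 = 22 teeth = 22/24 turn
  gear 2: T2=13, direction=positive, advance = 46 mod 13 = 7 teeth = 7/13 turn
  gear 3: T3=19, direction=negative, advance = 46 mod 19 = 8 teeth = 8/19 turn
Gear 1: 46 mod 24 = 22
Fraction = 22 / 24 = 11/12 (gcd(22,24)=2) = 11/12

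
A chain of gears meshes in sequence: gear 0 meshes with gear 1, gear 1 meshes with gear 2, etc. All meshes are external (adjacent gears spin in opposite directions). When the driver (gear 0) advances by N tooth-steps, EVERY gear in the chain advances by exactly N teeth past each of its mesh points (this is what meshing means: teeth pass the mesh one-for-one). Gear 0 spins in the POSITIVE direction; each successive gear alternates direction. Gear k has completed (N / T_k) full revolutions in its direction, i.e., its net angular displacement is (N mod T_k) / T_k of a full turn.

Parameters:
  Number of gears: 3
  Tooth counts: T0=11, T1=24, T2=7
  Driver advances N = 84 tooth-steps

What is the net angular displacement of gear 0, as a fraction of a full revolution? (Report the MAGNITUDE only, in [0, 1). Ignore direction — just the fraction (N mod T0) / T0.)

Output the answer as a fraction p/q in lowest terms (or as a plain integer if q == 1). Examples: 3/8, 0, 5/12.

Answer: 7/11

Derivation:
Chain of 3 gears, tooth counts: [11, 24, 7]
  gear 0: T0=11, direction=positive, advance = 84 mod 11 = 7 teeth = 7/11 turn
  gear 1: T1=24, direction=negative, advance = 84 mod 24 = 12 teeth = 12/24 turn
  gear 2: T2=7, direction=positive, advance = 84 mod 7 = 0 teeth = 0/7 turn
Gear 0: 84 mod 11 = 7
Fraction = 7 / 11 = 7/11 (gcd(7,11)=1) = 7/11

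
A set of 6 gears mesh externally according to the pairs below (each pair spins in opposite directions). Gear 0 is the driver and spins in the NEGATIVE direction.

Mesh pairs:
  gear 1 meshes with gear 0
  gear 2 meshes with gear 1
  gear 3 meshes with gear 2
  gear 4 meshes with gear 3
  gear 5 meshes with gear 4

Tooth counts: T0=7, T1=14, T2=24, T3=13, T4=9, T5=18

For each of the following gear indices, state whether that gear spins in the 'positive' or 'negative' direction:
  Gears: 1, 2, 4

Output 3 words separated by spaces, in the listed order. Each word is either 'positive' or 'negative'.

Gear 0 (driver): negative (depth 0)
  gear 1: meshes with gear 0 -> depth 1 -> positive (opposite of gear 0)
  gear 2: meshes with gear 1 -> depth 2 -> negative (opposite of gear 1)
  gear 3: meshes with gear 2 -> depth 3 -> positive (opposite of gear 2)
  gear 4: meshes with gear 3 -> depth 4 -> negative (opposite of gear 3)
  gear 5: meshes with gear 4 -> depth 5 -> positive (opposite of gear 4)
Queried indices 1, 2, 4 -> positive, negative, negative

Answer: positive negative negative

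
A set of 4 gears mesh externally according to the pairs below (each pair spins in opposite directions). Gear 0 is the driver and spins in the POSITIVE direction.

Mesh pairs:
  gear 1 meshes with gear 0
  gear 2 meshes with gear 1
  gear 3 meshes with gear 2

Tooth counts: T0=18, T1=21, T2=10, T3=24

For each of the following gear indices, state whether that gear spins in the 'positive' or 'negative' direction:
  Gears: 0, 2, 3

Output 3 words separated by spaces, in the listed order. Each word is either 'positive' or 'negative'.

Gear 0 (driver): positive (depth 0)
  gear 1: meshes with gear 0 -> depth 1 -> negative (opposite of gear 0)
  gear 2: meshes with gear 1 -> depth 2 -> positive (opposite of gear 1)
  gear 3: meshes with gear 2 -> depth 3 -> negative (opposite of gear 2)
Queried indices 0, 2, 3 -> positive, positive, negative

Answer: positive positive negative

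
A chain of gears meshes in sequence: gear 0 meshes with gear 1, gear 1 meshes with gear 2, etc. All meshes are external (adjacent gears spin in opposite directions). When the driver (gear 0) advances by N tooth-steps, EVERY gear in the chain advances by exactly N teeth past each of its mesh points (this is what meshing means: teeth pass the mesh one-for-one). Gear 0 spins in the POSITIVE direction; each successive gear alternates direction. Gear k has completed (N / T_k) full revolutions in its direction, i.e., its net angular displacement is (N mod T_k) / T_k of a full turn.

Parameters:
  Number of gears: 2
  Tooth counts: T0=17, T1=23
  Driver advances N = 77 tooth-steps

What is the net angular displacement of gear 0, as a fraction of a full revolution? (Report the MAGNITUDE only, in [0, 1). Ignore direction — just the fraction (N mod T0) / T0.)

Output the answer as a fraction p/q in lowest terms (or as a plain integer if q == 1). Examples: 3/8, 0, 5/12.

Chain of 2 gears, tooth counts: [17, 23]
  gear 0: T0=17, direction=positive, advance = 77 mod 17 = 9 teeth = 9/17 turn
  gear 1: T1=23, direction=negative, advance = 77 mod 23 = 8 teeth = 8/23 turn
Gear 0: 77 mod 17 = 9
Fraction = 9 / 17 = 9/17 (gcd(9,17)=1) = 9/17

Answer: 9/17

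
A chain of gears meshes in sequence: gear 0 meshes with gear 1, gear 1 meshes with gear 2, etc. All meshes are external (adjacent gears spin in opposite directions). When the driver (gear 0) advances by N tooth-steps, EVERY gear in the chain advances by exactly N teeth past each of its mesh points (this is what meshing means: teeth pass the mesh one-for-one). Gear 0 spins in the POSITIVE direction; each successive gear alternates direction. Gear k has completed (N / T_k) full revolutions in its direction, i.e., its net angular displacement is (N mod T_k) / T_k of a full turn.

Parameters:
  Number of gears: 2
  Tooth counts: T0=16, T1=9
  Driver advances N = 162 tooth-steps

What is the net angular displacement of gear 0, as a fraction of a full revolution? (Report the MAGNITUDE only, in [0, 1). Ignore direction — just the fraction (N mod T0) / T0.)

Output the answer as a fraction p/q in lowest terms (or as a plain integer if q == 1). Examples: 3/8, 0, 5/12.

Chain of 2 gears, tooth counts: [16, 9]
  gear 0: T0=16, direction=positive, advance = 162 mod 16 = 2 teeth = 2/16 turn
  gear 1: T1=9, direction=negative, advance = 162 mod 9 = 0 teeth = 0/9 turn
Gear 0: 162 mod 16 = 2
Fraction = 2 / 16 = 1/8 (gcd(2,16)=2) = 1/8

Answer: 1/8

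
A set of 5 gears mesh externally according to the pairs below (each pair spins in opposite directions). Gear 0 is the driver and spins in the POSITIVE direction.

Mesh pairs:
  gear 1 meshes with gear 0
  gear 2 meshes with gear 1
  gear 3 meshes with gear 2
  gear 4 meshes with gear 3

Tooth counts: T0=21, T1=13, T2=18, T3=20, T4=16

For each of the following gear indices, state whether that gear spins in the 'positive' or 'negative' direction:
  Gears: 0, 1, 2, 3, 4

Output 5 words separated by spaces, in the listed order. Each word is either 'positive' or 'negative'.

Gear 0 (driver): positive (depth 0)
  gear 1: meshes with gear 0 -> depth 1 -> negative (opposite of gear 0)
  gear 2: meshes with gear 1 -> depth 2 -> positive (opposite of gear 1)
  gear 3: meshes with gear 2 -> depth 3 -> negative (opposite of gear 2)
  gear 4: meshes with gear 3 -> depth 4 -> positive (opposite of gear 3)
Queried indices 0, 1, 2, 3, 4 -> positive, negative, positive, negative, positive

Answer: positive negative positive negative positive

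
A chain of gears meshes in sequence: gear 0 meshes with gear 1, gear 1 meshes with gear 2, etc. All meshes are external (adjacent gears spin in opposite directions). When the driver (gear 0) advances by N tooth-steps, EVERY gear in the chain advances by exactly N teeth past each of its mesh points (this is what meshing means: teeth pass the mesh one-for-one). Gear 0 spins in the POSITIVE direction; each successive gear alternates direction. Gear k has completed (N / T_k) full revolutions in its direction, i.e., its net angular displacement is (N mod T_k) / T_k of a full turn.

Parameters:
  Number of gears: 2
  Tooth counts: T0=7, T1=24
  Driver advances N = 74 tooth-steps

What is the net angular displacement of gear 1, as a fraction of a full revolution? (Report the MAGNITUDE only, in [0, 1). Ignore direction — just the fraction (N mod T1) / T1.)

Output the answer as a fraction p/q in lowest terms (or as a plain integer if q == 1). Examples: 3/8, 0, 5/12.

Chain of 2 gears, tooth counts: [7, 24]
  gear 0: T0=7, direction=positive, advance = 74 mod 7 = 4 teeth = 4/7 turn
  gear 1: T1=24, direction=negative, advance = 74 mod 24 = 2 teeth = 2/24 turn
Gear 1: 74 mod 24 = 2
Fraction = 2 / 24 = 1/12 (gcd(2,24)=2) = 1/12

Answer: 1/12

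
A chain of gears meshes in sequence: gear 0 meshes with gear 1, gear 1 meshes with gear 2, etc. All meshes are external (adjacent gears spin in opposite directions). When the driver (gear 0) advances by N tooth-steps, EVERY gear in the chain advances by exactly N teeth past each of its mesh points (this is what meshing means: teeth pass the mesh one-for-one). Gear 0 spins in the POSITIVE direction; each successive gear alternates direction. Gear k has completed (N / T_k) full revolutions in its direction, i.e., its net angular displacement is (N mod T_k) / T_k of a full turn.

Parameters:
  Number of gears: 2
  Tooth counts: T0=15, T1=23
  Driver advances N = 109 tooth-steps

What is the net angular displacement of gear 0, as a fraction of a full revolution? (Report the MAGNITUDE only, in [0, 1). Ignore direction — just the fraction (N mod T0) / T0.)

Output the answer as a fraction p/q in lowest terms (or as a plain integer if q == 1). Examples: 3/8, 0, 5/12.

Answer: 4/15

Derivation:
Chain of 2 gears, tooth counts: [15, 23]
  gear 0: T0=15, direction=positive, advance = 109 mod 15 = 4 teeth = 4/15 turn
  gear 1: T1=23, direction=negative, advance = 109 mod 23 = 17 teeth = 17/23 turn
Gear 0: 109 mod 15 = 4
Fraction = 4 / 15 = 4/15 (gcd(4,15)=1) = 4/15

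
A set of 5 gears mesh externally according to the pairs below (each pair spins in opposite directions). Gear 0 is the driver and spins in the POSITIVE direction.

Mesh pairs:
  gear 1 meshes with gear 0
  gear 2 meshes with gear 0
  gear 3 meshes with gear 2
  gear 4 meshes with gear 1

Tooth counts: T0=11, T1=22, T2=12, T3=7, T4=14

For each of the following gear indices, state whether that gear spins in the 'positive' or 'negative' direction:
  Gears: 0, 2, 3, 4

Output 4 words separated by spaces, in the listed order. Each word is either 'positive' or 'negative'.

Answer: positive negative positive positive

Derivation:
Gear 0 (driver): positive (depth 0)
  gear 1: meshes with gear 0 -> depth 1 -> negative (opposite of gear 0)
  gear 2: meshes with gear 0 -> depth 1 -> negative (opposite of gear 0)
  gear 3: meshes with gear 2 -> depth 2 -> positive (opposite of gear 2)
  gear 4: meshes with gear 1 -> depth 2 -> positive (opposite of gear 1)
Queried indices 0, 2, 3, 4 -> positive, negative, positive, positive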